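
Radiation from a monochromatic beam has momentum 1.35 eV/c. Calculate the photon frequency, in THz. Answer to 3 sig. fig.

326 THz

(h = 6.62607015 × 10^-34 J·s, c = 2.99792458 × 10^8 m/s, 1 eV = 1.602176634 × 10^-19 J.)
Convert to SI: p = 1.35 eV/c = 7.2148 × 10^-28 kg·m/s.
The photon relation is f = pc/h, giving f = 3.264 × 10^14 Hz.
Converting to THz: f = 326.4 THz ≈ 326 THz.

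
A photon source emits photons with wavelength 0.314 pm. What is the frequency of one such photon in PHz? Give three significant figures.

9.55 × 10^5 PHz

Take c = 2.99792458 × 10^8 m/s.
In SI units: λ = 0.314 pm = 3.14 × 10^-13 m.
Apply f = c/λ: f = 9.548 × 10^20 Hz.
Converting to PHz: f = 954800 PHz ≈ 9.55 × 10^5 PHz.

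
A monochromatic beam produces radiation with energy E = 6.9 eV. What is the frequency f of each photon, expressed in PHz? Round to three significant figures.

1.67 PHz

Take h = 6.62607015·10^-34 J·s, 1 eV = 1.602176634·10^-19 J.
First convert: E = 6.9 eV = 1.1055·10^-18 J.
For a photon f = E/h, so f = 1.668·10^15 Hz.
Converting to PHz: f = 1.668 PHz ≈ 1.67 PHz.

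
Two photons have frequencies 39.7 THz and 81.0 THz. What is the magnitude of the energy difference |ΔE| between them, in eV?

0.171 eV

Using E = hf: E₁ = 2.631e-20 J, E₂ = 5.367e-20 J.
|ΔE| = |2.631e-20 − 5.367e-20| = 2.74e-20 J = 0.171 eV.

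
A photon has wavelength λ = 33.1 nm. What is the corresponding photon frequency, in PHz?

9.06 PHz

(c = 2.99792458 × 10^8 m/s.)
In SI units: λ = 33.1 nm = 3.31 × 10^-8 m.
The photon relation is f = c/λ, giving f = 9.057 × 10^15 Hz.
Converting to PHz: f = 9.057 PHz ≈ 9.06 PHz.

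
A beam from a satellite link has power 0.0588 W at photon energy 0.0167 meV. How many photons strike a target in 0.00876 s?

Total energy: E_total = P·t = 0.0588 × 0.00876 = 5.151 × 10^-4 J.
Per-photon energy: E = 2.676 × 10^-24 J.
N = E_total / E_photon = 1.93 × 10^20.

1.93 × 10^20 photons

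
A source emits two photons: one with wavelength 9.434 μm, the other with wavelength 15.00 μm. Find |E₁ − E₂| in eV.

0.0488 eV

Using E = hc/λ: E₁ = 2.1056 × 10^-20 J, E₂ = 1.3243 × 10^-20 J.
|ΔE| = |2.1056 × 10^-20 − 1.3243 × 10^-20| = 7.81 × 10^-21 J = 0.0488 eV.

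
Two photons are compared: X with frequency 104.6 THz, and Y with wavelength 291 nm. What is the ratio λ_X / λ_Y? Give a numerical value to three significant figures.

9.85

λ_X = 2.866e-6 m (from frequency = 104.6 THz, via λ = c/f).
λ_Y = 2.910e-7 m (from wavelength = 291 nm, via λ given directly).
Ratio = 2.866e-6 / 2.910e-7 = 9.85.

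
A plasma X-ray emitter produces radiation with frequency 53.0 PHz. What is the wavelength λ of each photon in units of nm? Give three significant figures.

5.66 nm

Use c = 2.99792458·10^8 m/s.
Convert to SI: f = 53.0 PHz = 5.30·10^16 Hz.
The photon relation is λ = c/f, giving λ = 5.656·10^-9 m.
Converting to nm: λ = 5.656 nm ≈ 5.66 nm.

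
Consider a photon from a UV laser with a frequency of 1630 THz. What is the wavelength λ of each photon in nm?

Use c = 2.99792458 × 10^8 m/s.
Convert to SI: f = 1630 THz = 1.63 × 10^15 Hz.
For a photon λ = c/f, so λ = 1.839 × 10^-7 m.
Converting to nm: λ = 183.9 nm ≈ 184 nm.

184 nm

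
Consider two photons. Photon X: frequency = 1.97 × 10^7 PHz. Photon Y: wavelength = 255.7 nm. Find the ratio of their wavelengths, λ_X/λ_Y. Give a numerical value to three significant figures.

5.95 × 10^-8

λ_X = 1.522 × 10^-14 m (from frequency = 1.97 × 10^7 PHz, via λ = c/f).
λ_Y = 2.557 × 10^-7 m (from wavelength = 255.7 nm, via λ given directly).
Ratio = 1.522 × 10^-14 / 2.557 × 10^-7 = 5.95 × 10^-8.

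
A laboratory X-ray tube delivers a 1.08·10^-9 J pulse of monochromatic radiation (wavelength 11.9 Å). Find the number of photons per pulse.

6.47·10^6 photons

Per-photon energy: E = 1.669·10^-16 J (from wavelength = 11.9 Å).
N = E_total / E_photon = 1.08·10^-9 J / 1.669·10^-16 J = 6.47·10^6.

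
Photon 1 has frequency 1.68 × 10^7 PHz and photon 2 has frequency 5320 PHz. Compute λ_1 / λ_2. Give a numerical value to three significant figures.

λ_1 = 1.784 × 10^-14 m (from frequency = 1.68 × 10^7 PHz, via λ = c/f).
λ_2 = 5.635 × 10^-11 m (from frequency = 5320 PHz, via λ = c/f).
Ratio = 1.784 × 10^-14 / 5.635 × 10^-11 = 3.17 × 10^-4.

3.17 × 10^-4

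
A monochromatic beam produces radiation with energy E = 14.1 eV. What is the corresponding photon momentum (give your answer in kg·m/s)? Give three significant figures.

7.54e-27 kg·m/s

(c = 2.99792458e8 m/s, 1 eV = 1.602176634e-19 J.)
Convert to SI: E = 14.1 eV = 2.2591e-18 J.
The photon relation is p = E/c, giving p = 7.535e-27 kg·m/s.
So p ≈ 7.54e-27 kg·m/s.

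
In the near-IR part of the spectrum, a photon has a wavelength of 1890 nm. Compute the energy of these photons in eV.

0.656 eV

Convert to SI: λ = 1890 nm = 1.89e-6 m.
Since E = hc/λ for a photon, E = 1.051e-19 J.
Converting to eV: E = 0.6560 eV ≈ 0.656 eV.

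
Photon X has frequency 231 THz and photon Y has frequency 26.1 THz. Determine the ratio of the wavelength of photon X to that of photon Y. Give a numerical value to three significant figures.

λ_X = 1.298e-6 m (from frequency = 231 THz, via λ = c/f).
λ_Y = 1.149e-5 m (from frequency = 26.1 THz, via λ = c/f).
Ratio = 1.298e-6 / 1.149e-5 = 0.113.

0.113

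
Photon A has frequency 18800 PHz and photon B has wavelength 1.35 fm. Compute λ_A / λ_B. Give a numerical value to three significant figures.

1.18 × 10^4

λ_A = 1.595 × 10^-11 m (from frequency = 18800 PHz, via λ = c/f).
λ_B = 1.350 × 10^-15 m (from wavelength = 1.35 fm, via λ given directly).
Ratio = 1.595 × 10^-11 / 1.350 × 10^-15 = 1.18 × 10^4.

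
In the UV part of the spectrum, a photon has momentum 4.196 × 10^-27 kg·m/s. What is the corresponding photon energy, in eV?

7.85 eV

Since E = pc for a photon, E = 1.258 × 10^-18 J.
Converting to eV: E = 7.851 eV ≈ 7.85 eV.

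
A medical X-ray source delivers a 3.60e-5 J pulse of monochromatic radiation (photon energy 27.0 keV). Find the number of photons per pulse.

8.32e9 photons

Per-photon energy: E = 4.326e-15 J (from energy = 27.0 keV).
N = E_total / E_photon = 3.60e-5 J / 4.326e-15 J = 8.32e9.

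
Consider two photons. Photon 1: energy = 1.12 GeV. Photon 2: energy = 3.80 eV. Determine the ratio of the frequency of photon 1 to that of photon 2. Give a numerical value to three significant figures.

f_1 = 2.708e23 Hz (from energy = 1.12 GeV, via f = E/h).
f_2 = 9.188e14 Hz (from energy = 3.80 eV, via f = E/h).
Ratio = 2.708e23 / 9.188e14 = 2.95e8.

2.95e8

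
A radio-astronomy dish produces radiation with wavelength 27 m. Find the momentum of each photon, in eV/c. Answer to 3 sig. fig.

Apply p = h/λ: p = 2.454 × 10^-35 kg·m/s.
Converting to eV/c: p = 4.592 × 10^-8 eV/c ≈ 4.59 × 10^-8 eV/c.

4.59 × 10^-8 eV/c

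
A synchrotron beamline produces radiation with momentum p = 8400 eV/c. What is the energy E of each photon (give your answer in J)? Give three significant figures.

(c = 2.99792458e8 m/s, 1 eV = 1.602176634e-19 J.)
In SI units: p = 8400 eV/c = 4.4892e-24 kg·m/s.
The photon relation is E = pc, giving E = 1.346e-15 J.
So E ≈ 1.35e-15 J.

1.35e-15 J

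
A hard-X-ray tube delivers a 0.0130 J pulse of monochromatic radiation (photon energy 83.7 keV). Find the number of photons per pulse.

Per-photon energy: E = 1.341 × 10^-14 J (from energy = 83.7 keV).
N = E_total / E_photon = 0.0130 J / 1.341 × 10^-14 J = 9.69 × 10^11.

9.69 × 10^11 photons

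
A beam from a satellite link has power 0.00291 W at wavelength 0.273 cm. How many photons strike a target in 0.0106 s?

4.24 × 10^17 photons

Total energy: E_total = P·t = 0.00291 × 0.0106 = 3.085 × 10^-5 J.
Per-photon energy: E = 7.276 × 10^-23 J.
N = E_total / E_photon = 4.24 × 10^17.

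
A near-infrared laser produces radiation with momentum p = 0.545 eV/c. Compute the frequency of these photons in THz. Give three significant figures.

132 THz

Convert to SI: p = 0.545 eV/c = 2.9126·10^-28 kg·m/s.
Since f = pc/h for a photon, f = 1.318·10^14 Hz.
Converting to THz: f = 131.8 THz ≈ 132 THz.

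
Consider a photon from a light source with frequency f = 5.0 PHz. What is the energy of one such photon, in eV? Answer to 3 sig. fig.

(h = 6.62607015e-34 J·s, 1 eV = 1.602176634e-19 J.)
In SI units: f = 5.0 PHz = 5.0e15 Hz.
Since E = hf for a photon, E = 3.313e-18 J.
Converting to eV: E = 20.68 eV ≈ 20.7 eV.

20.7 eV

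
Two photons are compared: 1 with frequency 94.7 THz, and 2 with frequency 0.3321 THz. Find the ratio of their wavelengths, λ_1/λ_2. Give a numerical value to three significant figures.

λ_1 = 3.166·10^-6 m (from frequency = 94.7 THz, via λ = c/f).
λ_2 = 9.027·10^-4 m (from frequency = 0.3321 THz, via λ = c/f).
Ratio = 3.166·10^-6 / 9.027·10^-4 = 3.51·10^-3.

3.51·10^-3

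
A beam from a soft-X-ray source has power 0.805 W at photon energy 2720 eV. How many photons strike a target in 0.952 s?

1.76e15 photons

Total energy: E_total = P·t = 0.805 × 0.952 = 0.7664 J.
Per-photon energy: E = 4.358e-16 J.
N = E_total / E_photon = 1.76e15.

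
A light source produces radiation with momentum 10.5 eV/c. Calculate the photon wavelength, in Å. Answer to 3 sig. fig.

Convert to SI: p = 10.5 eV/c = 5.6115e-27 kg·m/s.
For a photon λ = h/p, so λ = 1.181e-7 m.
Converting to Å: λ = 1181 Å ≈ 1180 Å.

1180 Å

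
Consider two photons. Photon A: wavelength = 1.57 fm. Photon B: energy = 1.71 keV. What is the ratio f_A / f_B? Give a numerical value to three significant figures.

4.62 × 10^5

f_A = 1.910 × 10^23 Hz (from wavelength = 1.57 fm, via f = c/λ).
f_B = 4.135 × 10^17 Hz (from energy = 1.71 keV, via f = E/h).
Ratio = 1.910 × 10^23 / 4.135 × 10^17 = 4.62 × 10^5.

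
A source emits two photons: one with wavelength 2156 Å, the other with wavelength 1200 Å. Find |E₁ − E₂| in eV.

Using E = hc/λ: E₁ = 9.2136 × 10^-19 J, E₂ = 1.6554 × 10^-18 J.
|ΔE| = |9.2136 × 10^-19 − 1.6554 × 10^-18| = 7.34 × 10^-19 J = 4.58 eV.

4.58 eV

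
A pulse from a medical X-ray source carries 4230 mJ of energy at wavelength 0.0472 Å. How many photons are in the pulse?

1.01 × 10^14 photons

Per-photon energy: E = 4.209 × 10^-14 J (from wavelength = 0.0472 Å).
N = E_total / E_photon = 4.23 J / 4.209 × 10^-14 J = 1.01 × 10^14.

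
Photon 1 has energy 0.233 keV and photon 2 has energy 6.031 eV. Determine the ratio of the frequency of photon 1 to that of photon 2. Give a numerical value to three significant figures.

f_1 = 5.634·10^16 Hz (from energy = 0.233 keV, via f = E/h).
f_2 = 1.458·10^15 Hz (from energy = 6.031 eV, via f = E/h).
Ratio = 5.634·10^16 / 1.458·10^15 = 38.6.

38.6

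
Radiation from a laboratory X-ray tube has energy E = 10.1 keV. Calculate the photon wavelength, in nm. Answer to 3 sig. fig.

First convert: E = 10.1 keV = 1.6182e-15 J.
Apply λ = hc/E: λ = 1.228e-10 m.
Converting to nm: λ = 0.1228 nm ≈ 0.123 nm.

0.123 nm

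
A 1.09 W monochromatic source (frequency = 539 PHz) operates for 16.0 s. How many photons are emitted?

Total energy: E_total = P·t = 1.09 × 16.0 = 17.44 J.
Per-photon energy: E = 3.571 × 10^-16 J.
N = E_total / E_photon = 4.88 × 10^16.

4.88 × 10^16 photons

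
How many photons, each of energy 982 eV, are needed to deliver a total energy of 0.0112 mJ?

Per-photon energy: E = 1.573e-16 J (from energy = 982 eV).
N = E_total / E_photon = 1.12e-5 J / 1.573e-16 J = 7.12e10.

7.12e10 photons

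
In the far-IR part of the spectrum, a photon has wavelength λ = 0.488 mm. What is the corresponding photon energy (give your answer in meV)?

First convert: λ = 0.488 mm = 4.88 × 10^-4 m.
The photon relation is E = hc/λ, giving E = 4.071 × 10^-22 J.
Converting to meV: E = 2.541 meV ≈ 2.54 meV.

2.54 meV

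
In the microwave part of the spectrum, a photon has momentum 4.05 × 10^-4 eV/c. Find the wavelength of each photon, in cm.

First convert: p = 4.05 × 10^-4 eV/c = 2.1644 × 10^-31 kg·m/s.
The photon relation is λ = h/p, giving λ = 0.003061 m.
Converting to cm: λ = 0.3061 cm ≈ 0.306 cm.

0.306 cm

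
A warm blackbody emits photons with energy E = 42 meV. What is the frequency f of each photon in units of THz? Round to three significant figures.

10.2 THz

(h = 6.62607015e-34 J·s, 1 eV = 1.602176634e-19 J.)
First convert: E = 42 meV = 6.7291e-21 J.
For a photon f = E/h, so f = 1.016e13 Hz.
Converting to THz: f = 10.16 THz ≈ 10.2 THz.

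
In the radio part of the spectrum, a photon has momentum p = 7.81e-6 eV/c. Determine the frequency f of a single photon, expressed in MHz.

Convert to SI: p = 7.81e-6 eV/c = 4.1739e-33 kg·m/s.
Since f = pc/h for a photon, f = 1.888e9 Hz.
Converting to MHz: f = 1888 MHz ≈ 1890 MHz.

1890 MHz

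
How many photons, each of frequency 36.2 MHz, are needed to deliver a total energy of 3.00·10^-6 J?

Per-photon energy: E = 2.399·10^-26 J (from frequency = 36.2 MHz).
N = E_total / E_photon = 3.00·10^-6 J / 2.399·10^-26 J = 1.25·10^20.

1.25·10^20 photons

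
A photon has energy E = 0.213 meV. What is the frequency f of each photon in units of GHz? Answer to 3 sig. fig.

51.5 GHz

Use h = 6.62607015 × 10^-34 J·s, 1 eV = 1.602176634 × 10^-19 J.
First convert: E = 0.213 meV = 3.4126 × 10^-23 J.
Apply f = E/h: f = 5.150 × 10^10 Hz.
Converting to GHz: f = 51.50 GHz ≈ 51.5 GHz.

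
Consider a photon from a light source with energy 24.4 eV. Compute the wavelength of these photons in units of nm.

50.8 nm

In SI units: E = 24.4 eV = 3.9093 × 10^-18 J.
For a photon λ = hc/E, so λ = 5.081 × 10^-8 m.
Converting to nm: λ = 50.81 nm ≈ 50.8 nm.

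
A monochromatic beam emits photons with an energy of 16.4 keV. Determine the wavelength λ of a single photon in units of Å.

Take h = 6.62607015e-34 J·s, c = 2.99792458e8 m/s, 1 eV = 1.602176634e-19 J.
First convert: E = 16.4 keV = 2.6276e-15 J.
Since λ = hc/E for a photon, λ = 7.560e-11 m.
Converting to Å: λ = 0.7560 Å ≈ 0.756 Å.

0.756 Å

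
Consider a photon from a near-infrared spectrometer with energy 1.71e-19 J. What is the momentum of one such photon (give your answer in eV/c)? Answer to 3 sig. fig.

The photon relation is p = E/c, giving p = 5.704e-28 kg·m/s.
Converting to eV/c: p = 1.067 eV/c ≈ 1.07 eV/c.

1.07 eV/c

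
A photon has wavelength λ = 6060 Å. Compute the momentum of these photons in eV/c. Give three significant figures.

2.05 eV/c

Take h = 6.62607015 × 10^-34 J·s, c = 2.99792458 × 10^8 m/s, 1 eV = 1.602176634 × 10^-19 J.
In SI units: λ = 6060 Å = 6.06 × 10^-7 m.
Apply p = h/λ: p = 1.093 × 10^-27 kg·m/s.
Converting to eV/c: p = 2.046 eV/c ≈ 2.05 eV/c.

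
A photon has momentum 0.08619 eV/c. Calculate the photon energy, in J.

1.38e-20 J

Use c = 2.99792458e8 m/s, 1 eV = 1.602176634e-19 J.
In SI units: p = 0.08619 eV/c = 4.6062e-29 kg·m/s.
Apply E = pc: E = 1.381e-20 J.
So E ≈ 1.38e-20 J.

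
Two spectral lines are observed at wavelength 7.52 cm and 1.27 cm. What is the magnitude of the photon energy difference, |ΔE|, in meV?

Using E = hc/λ: E₁ = 2.642e-24 J, E₂ = 1.564e-23 J.
|ΔE| = |2.642e-24 − 1.564e-23| = 1.30e-23 J = 0.0811 meV.

0.0811 meV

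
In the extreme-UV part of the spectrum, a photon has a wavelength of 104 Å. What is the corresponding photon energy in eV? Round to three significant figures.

Take h = 6.62607015·10^-34 J·s, c = 2.99792458·10^8 m/s, 1 eV = 1.602176634·10^-19 J.
In SI units: λ = 104 Å = 1.04·10^-8 m.
The photon relation is E = hc/λ, giving E = 1.910·10^-17 J.
Converting to eV: E = 119.2 eV ≈ 119 eV.

119 eV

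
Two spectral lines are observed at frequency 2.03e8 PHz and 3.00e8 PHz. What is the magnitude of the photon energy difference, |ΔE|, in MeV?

401 MeV

Using E = hf: E₁ = 1.345e-10 J, E₂ = 1.988e-10 J.
|ΔE| = |1.345e-10 − 1.988e-10| = 6.43e-11 J = 401 MeV.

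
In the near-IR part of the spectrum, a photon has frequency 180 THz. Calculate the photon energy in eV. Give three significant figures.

(h = 6.62607015 × 10^-34 J·s, 1 eV = 1.602176634 × 10^-19 J.)
First convert: f = 180 THz = 1.8 × 10^14 Hz.
For a photon E = hf, so E = 1.193 × 10^-19 J.
Converting to eV: E = 0.7444 eV ≈ 0.744 eV.

0.744 eV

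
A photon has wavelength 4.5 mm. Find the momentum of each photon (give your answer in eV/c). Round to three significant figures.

First convert: λ = 4.5 mm = 0.0045 m.
Since p = h/λ for a photon, p = 1.472e-31 kg·m/s.
Converting to eV/c: p = 2.755e-4 eV/c ≈ 2.76e-4 eV/c.

2.76e-4 eV/c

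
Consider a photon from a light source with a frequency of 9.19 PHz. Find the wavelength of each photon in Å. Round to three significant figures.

Use c = 2.99792458 × 10^8 m/s.
Convert to SI: f = 9.19 PHz = 9.19 × 10^15 Hz.
Apply λ = c/f: λ = 3.262 × 10^-8 m.
Converting to Å: λ = 326.2 Å ≈ 326 Å.

326 Å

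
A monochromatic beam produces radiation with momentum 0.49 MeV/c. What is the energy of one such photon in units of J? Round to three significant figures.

In SI units: p = 0.49 MeV/c = 2.6187e-22 kg·m/s.
Apply E = pc: E = 7.851e-14 J.
So E ≈ 7.85e-14 J.

7.85e-14 J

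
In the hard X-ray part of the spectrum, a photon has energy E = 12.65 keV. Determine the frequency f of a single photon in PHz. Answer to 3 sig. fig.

3060 PHz

Convert to SI: E = 12.65 keV = 2.0268e-15 J.
For a photon f = E/h, so f = 3.059e18 Hz.
Converting to PHz: f = 3059 PHz ≈ 3060 PHz.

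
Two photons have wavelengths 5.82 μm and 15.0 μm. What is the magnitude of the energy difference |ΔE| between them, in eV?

Using E = hc/λ: E₁ = 3.413e-20 J, E₂ = 1.324e-20 J.
|ΔE| = |3.413e-20 − 1.324e-20| = 2.09e-20 J = 0.130 eV.

0.130 eV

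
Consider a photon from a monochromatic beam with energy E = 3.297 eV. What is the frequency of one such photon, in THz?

797 THz

(h = 6.62607015 × 10^-34 J·s, 1 eV = 1.602176634 × 10^-19 J.)
In SI units: E = 3.297 eV = 5.2824 × 10^-19 J.
Apply f = E/h: f = 7.972 × 10^14 Hz.
Converting to THz: f = 797.2 THz ≈ 797 THz.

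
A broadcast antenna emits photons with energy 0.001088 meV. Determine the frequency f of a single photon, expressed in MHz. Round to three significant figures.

263 MHz

First convert: E = 0.001088 meV = 1.7432 × 10^-25 J.
Apply f = E/h: f = 2.631 × 10^8 Hz.
Converting to MHz: f = 263.1 MHz ≈ 263 MHz.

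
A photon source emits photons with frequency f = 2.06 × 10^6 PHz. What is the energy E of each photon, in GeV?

(h = 6.62607015 × 10^-34 J·s, 1 eV = 1.602176634 × 10^-19 J.)
Convert to SI: f = 2.06 × 10^6 PHz = 2.06 × 10^21 Hz.
The photon relation is E = hf, giving E = 1.365 × 10^-12 J.
Converting to GeV: E = 0.008519 GeV ≈ 8.52 × 10^-3 GeV.

8.52 × 10^-3 GeV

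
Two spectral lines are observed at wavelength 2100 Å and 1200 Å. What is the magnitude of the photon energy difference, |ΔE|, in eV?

Using E = hc/λ: E₁ = 9.459 × 10^-19 J, E₂ = 1.655 × 10^-18 J.
|ΔE| = |9.459 × 10^-19 − 1.655 × 10^-18| = 7.09 × 10^-19 J = 4.43 eV.

4.43 eV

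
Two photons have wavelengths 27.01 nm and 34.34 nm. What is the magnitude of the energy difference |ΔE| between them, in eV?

9.80 eV

Using E = hc/λ: E₁ = 7.3545 × 10^-18 J, E₂ = 5.7846 × 10^-18 J.
|ΔE| = |7.3545 × 10^-18 − 5.7846 × 10^-18| = 1.57 × 10^-18 J = 9.80 eV.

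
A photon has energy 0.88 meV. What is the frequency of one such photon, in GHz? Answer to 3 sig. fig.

213 GHz

Take h = 6.62607015e-34 J·s, 1 eV = 1.602176634e-19 J.
In SI units: E = 0.88 meV = 1.4099e-22 J.
Apply f = E/h: f = 2.128e11 Hz.
Converting to GHz: f = 212.8 GHz ≈ 213 GHz.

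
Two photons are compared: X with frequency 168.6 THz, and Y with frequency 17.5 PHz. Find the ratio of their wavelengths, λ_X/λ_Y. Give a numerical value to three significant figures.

λ_X = 1.778·10^-6 m (from frequency = 168.6 THz, via λ = c/f).
λ_Y = 1.713·10^-8 m (from frequency = 17.5 PHz, via λ = c/f).
Ratio = 1.778·10^-6 / 1.713·10^-8 = 104.

104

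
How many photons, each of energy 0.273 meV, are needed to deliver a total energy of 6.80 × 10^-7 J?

1.55 × 10^16 photons

Per-photon energy: E = 4.374 × 10^-23 J (from energy = 0.273 meV).
N = E_total / E_photon = 6.80 × 10^-7 J / 4.374 × 10^-23 J = 1.55 × 10^16.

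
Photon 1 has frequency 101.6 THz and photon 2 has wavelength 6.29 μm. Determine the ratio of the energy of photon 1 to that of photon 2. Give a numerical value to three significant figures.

2.13

E_1 = 6.732 × 10^-20 J (from frequency = 101.6 THz, via E = hf).
E_2 = 3.158 × 10^-20 J (from wavelength = 6.29 μm, via E = hc/λ).
Ratio = 6.732 × 10^-20 / 3.158 × 10^-20 = 2.13.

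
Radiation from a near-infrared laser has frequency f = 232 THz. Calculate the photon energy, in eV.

0.959 eV

Take h = 6.62607015 × 10^-34 J·s, 1 eV = 1.602176634 × 10^-19 J.
First convert: f = 232 THz = 2.32 × 10^14 Hz.
Since E = hf for a photon, E = 1.537 × 10^-19 J.
Converting to eV: E = 0.9595 eV ≈ 0.959 eV.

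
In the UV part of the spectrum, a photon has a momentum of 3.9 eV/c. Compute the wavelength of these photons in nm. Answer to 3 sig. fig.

318 nm

Convert to SI: p = 3.9 eV/c = 2.0843e-27 kg·m/s.
For a photon λ = h/p, so λ = 3.179e-7 m.
Converting to nm: λ = 317.9 nm ≈ 318 nm.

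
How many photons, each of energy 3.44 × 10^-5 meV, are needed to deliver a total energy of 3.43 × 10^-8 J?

Per-photon energy: E = 5.511 × 10^-27 J (from energy = 3.44 × 10^-5 meV).
N = E_total / E_photon = 3.43 × 10^-8 J / 5.511 × 10^-27 J = 6.22 × 10^18.

6.22 × 10^18 photons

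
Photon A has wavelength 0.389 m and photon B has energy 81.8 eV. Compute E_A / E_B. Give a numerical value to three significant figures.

E_A = 5.107 × 10^-25 J (from wavelength = 0.389 m, via E = hc/λ).
E_B = 1.311 × 10^-17 J (from energy = 81.8 eV, via E given directly).
Ratio = 5.107 × 10^-25 / 1.311 × 10^-17 = 3.90 × 10^-8.

3.90 × 10^-8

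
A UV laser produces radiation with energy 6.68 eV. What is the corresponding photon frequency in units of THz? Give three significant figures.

In SI units: E = 6.68 eV = 1.0703 × 10^-18 J.
The photon relation is f = E/h, giving f = 1.615 × 10^15 Hz.
Converting to THz: f = 1615 THz ≈ 1620 THz.

1620 THz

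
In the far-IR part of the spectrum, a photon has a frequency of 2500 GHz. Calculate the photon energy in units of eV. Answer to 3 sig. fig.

(h = 6.62607015e-34 J·s, 1 eV = 1.602176634e-19 J.)
First convert: f = 2500 GHz = 2.5e12 Hz.
For a photon E = hf, so E = 1.657e-21 J.
Converting to eV: E = 0.01034 eV ≈ 0.0103 eV.

0.0103 eV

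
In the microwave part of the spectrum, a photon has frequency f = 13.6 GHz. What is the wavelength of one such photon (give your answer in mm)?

22.0 mm

First convert: f = 13.6 GHz = 1.36e10 Hz.
Apply λ = c/f: λ = 0.02204 m.
Converting to mm: λ = 22.04 mm ≈ 22.0 mm.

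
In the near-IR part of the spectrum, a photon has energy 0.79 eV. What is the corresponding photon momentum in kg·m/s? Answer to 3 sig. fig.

(c = 2.99792458 × 10^8 m/s, 1 eV = 1.602176634 × 10^-19 J.)
Convert to SI: E = 0.79 eV = 1.2657 × 10^-19 J.
For a photon p = E/c, so p = 4.222 × 10^-28 kg·m/s.
So p ≈ 4.22 × 10^-28 kg·m/s.

4.22 × 10^-28 kg·m/s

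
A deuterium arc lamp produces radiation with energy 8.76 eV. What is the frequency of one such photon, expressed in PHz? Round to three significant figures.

Take h = 6.62607015e-34 J·s, 1 eV = 1.602176634e-19 J.
Convert to SI: E = 8.76 eV = 1.4035e-18 J.
The photon relation is f = E/h, giving f = 2.118e15 Hz.
Converting to PHz: f = 2.118 PHz ≈ 2.12 PHz.

2.12 PHz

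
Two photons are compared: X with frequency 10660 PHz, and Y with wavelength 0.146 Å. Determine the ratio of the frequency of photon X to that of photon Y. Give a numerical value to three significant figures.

f_X = 1.066 × 10^19 Hz (from frequency = 10660 PHz, via f given directly).
f_Y = 2.053 × 10^19 Hz (from wavelength = 0.146 Å, via f = c/λ).
Ratio = 1.066 × 10^19 / 2.053 × 10^19 = 0.519.

0.519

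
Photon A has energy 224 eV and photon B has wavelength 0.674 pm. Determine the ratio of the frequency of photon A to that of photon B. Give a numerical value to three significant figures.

f_A = 5.416 × 10^16 Hz (from energy = 224 eV, via f = E/h).
f_B = 4.448 × 10^20 Hz (from wavelength = 0.674 pm, via f = c/λ).
Ratio = 5.416 × 10^16 / 4.448 × 10^20 = 1.22 × 10^-4.

1.22 × 10^-4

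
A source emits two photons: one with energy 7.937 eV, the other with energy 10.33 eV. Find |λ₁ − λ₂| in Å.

362 Å

Using λ = hc/E: λ₁ = 1.5621e-7 m, λ₂ = 1.2002e-7 m.
|Δλ| = |1.5621e-7 − 1.2002e-7| = 3.62e-8 m = 362 Å.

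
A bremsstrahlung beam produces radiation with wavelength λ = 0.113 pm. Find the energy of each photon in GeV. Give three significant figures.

0.0110 GeV

First convert: λ = 0.113 pm = 1.13e-13 m.
The photon relation is E = hc/λ, giving E = 1.758e-12 J.
Converting to GeV: E = 0.01097 GeV ≈ 0.0110 GeV.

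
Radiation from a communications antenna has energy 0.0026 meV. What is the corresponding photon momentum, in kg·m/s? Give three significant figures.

Take c = 2.99792458 × 10^8 m/s, 1 eV = 1.602176634 × 10^-19 J.
Convert to SI: E = 0.0026 meV = 4.1657 × 10^-25 J.
For a photon p = E/c, so p = 1.390 × 10^-33 kg·m/s.
So p ≈ 1.39 × 10^-33 kg·m/s.

1.39 × 10^-33 kg·m/s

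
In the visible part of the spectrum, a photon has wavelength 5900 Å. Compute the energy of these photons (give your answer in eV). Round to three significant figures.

Use h = 6.62607015 × 10^-34 J·s, c = 2.99792458 × 10^8 m/s, 1 eV = 1.602176634 × 10^-19 J.
In SI units: λ = 5900 Å = 5.9 × 10^-7 m.
Apply E = hc/λ: E = 3.367 × 10^-19 J.
Converting to eV: E = 2.101 eV ≈ 2.10 eV.

2.10 eV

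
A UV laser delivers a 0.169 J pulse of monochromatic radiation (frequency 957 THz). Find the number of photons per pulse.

Per-photon energy: E = 6.341e-19 J (from frequency = 957 THz).
N = E_total / E_photon = 0.169 J / 6.341e-19 J = 2.67e17.

2.67e17 photons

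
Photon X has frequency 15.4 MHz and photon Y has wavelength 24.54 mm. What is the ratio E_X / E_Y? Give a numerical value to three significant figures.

E_X = 1.020e-26 J (from frequency = 15.4 MHz, via E = hf).
E_Y = 8.095e-24 J (from wavelength = 24.54 mm, via E = hc/λ).
Ratio = 1.020e-26 / 8.095e-24 = 1.26e-3.

1.26e-3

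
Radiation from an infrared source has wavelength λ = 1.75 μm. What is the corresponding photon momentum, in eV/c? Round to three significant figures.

0.708 eV/c

(h = 6.62607015e-34 J·s, c = 2.99792458e8 m/s, 1 eV = 1.602176634e-19 J.)
In SI units: λ = 1.75 μm = 1.75e-6 m.
The photon relation is p = h/λ, giving p = 3.786e-28 kg·m/s.
Converting to eV/c: p = 0.7085 eV/c ≈ 0.708 eV/c.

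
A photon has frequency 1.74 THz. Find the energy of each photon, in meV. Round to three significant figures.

7.20 meV

First convert: f = 1.74 THz = 1.74·10^12 Hz.
The photon relation is E = hf, giving E = 1.153·10^-21 J.
Converting to meV: E = 7.196 meV ≈ 7.20 meV.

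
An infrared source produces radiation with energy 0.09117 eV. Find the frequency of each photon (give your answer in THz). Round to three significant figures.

22.0 THz

Take h = 6.62607015e-34 J·s, 1 eV = 1.602176634e-19 J.
First convert: E = 0.09117 eV = 1.4607e-20 J.
The photon relation is f = E/h, giving f = 2.204e13 Hz.
Converting to THz: f = 22.04 THz ≈ 22.0 THz.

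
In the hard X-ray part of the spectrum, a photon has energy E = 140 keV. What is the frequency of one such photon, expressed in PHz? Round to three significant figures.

Use h = 6.62607015e-34 J·s, 1 eV = 1.602176634e-19 J.
Convert to SI: E = 140 keV = 2.2430e-14 J.
For a photon f = E/h, so f = 3.385e19 Hz.
Converting to PHz: f = 33850 PHz ≈ 3.39e4 PHz.

3.39e4 PHz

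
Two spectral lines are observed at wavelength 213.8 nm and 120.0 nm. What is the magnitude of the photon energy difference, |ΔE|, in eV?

4.53 eV

Using E = hc/λ: E₁ = 9.2911·10^-19 J, E₂ = 1.6554·10^-18 J.
|ΔE| = |9.2911·10^-19 − 1.6554·10^-18| = 7.26·10^-19 J = 4.53 eV.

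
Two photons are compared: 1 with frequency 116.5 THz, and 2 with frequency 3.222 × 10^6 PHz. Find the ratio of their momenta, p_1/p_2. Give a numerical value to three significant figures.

3.62 × 10^-8

p_1 = 2.575 × 10^-28 kg·m/s (from frequency = 116.5 THz, via p = hf/c).
p_2 = 7.121 × 10^-21 kg·m/s (from frequency = 3.222 × 10^6 PHz, via p = hf/c).
Ratio = 2.575 × 10^-28 / 7.121 × 10^-21 = 3.62 × 10^-8.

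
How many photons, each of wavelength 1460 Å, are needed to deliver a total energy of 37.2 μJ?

Per-photon energy: E = 1.361e-18 J (from wavelength = 1460 Å).
N = E_total / E_photon = 3.72e-5 J / 1.361e-18 J = 2.73e13.

2.73e13 photons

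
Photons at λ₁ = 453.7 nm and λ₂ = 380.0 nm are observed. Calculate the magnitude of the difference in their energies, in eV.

Using E = hc/λ: E₁ = 4.3783 × 10^-19 J, E₂ = 5.2275 × 10^-19 J.
|ΔE| = |4.3783 × 10^-19 − 5.2275 × 10^-19| = 8.49 × 10^-20 J = 0.530 eV.

0.530 eV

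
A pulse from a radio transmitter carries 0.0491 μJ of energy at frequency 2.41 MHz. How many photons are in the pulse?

3.07 × 10^19 photons

Per-photon energy: E = 1.597 × 10^-27 J (from frequency = 2.41 MHz).
N = E_total / E_photon = 4.91 × 10^-8 J / 1.597 × 10^-27 J = 3.07 × 10^19.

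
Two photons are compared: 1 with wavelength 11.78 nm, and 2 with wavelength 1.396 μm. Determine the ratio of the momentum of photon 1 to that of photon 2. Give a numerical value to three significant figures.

p_1 = 5.625e-26 kg·m/s (from wavelength = 11.78 nm, via p = h/λ).
p_2 = 4.746e-28 kg·m/s (from wavelength = 1.396 μm, via p = h/λ).
Ratio = 5.625e-26 / 4.746e-28 = 119.

119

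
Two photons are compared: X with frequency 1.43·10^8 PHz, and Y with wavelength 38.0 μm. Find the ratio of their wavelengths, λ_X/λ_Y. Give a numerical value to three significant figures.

λ_X = 2.096·10^-15 m (from frequency = 1.43·10^8 PHz, via λ = c/f).
λ_Y = 3.800·10^-5 m (from wavelength = 38.0 μm, via λ given directly).
Ratio = 2.096·10^-15 / 3.800·10^-5 = 5.52·10^-11.

5.52·10^-11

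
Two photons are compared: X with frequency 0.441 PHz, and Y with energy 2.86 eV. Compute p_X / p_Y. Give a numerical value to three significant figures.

0.638

p_X = 9.747e-28 kg·m/s (from frequency = 0.441 PHz, via p = hf/c).
p_Y = 1.528e-27 kg·m/s (from energy = 2.86 eV, via p = E/c).
Ratio = 9.747e-28 / 1.528e-27 = 0.638.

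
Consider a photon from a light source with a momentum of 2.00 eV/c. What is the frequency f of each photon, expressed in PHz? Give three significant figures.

0.484 PHz

Use h = 6.62607015 × 10^-34 J·s, c = 2.99792458 × 10^8 m/s, 1 eV = 1.602176634 × 10^-19 J.
Convert to SI: p = 2.00 eV/c = 1.0689 × 10^-27 kg·m/s.
For a photon f = pc/h, so f = 4.836 × 10^14 Hz.
Converting to PHz: f = 0.4836 PHz ≈ 0.484 PHz.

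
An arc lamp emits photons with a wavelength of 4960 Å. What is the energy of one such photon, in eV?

2.50 eV

In SI units: λ = 4960 Å = 4.96 × 10^-7 m.
Since E = hc/λ for a photon, E = 4.005 × 10^-19 J.
Converting to eV: E = 2.500 eV ≈ 2.50 eV.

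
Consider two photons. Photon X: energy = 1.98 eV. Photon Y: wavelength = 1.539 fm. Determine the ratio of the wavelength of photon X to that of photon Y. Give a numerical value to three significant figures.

4.07 × 10^8

λ_X = 6.262 × 10^-7 m (from energy = 1.98 eV, via λ = hc/E).
λ_Y = 1.539 × 10^-15 m (from wavelength = 1.539 fm, via λ given directly).
Ratio = 6.262 × 10^-7 / 1.539 × 10^-15 = 4.07 × 10^8.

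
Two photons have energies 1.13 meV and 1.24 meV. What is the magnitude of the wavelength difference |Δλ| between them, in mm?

0.0973 mm

Using λ = hc/E: λ₁ = 0.001097 m, λ₂ = 9.999e-4 m.
|Δλ| = |0.001097 − 9.999e-4| = 9.73e-5 m = 0.0973 mm.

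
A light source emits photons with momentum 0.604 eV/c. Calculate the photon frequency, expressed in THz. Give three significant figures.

(h = 6.62607015·10^-34 J·s, c = 2.99792458·10^8 m/s, 1 eV = 1.602176634·10^-19 J.)
Convert to SI: p = 0.604 eV/c = 3.2279·10^-28 kg·m/s.
Since f = pc/h for a photon, f = 1.460·10^14 Hz.
Converting to THz: f = 146.0 THz ≈ 146 THz.

146 THz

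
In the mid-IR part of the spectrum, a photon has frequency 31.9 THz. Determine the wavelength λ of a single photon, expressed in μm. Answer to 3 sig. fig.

Convert to SI: f = 31.9 THz = 3.19 × 10^13 Hz.
The photon relation is λ = c/f, giving λ = 9.398 × 10^-6 m.
Converting to μm: λ = 9.398 μm ≈ 9.40 μm.

9.40 μm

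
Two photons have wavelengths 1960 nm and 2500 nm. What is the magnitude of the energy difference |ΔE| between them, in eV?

0.137 eV

Using E = hc/λ: E₁ = 1.013e-19 J, E₂ = 7.946e-20 J.
|ΔE| = |1.013e-19 − 7.946e-20| = 2.19e-20 J = 0.137 eV.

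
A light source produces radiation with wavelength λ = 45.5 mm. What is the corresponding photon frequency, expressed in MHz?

(c = 2.99792458 × 10^8 m/s.)
In SI units: λ = 45.5 mm = 0.0455 m.
Apply f = c/λ: f = 6.589 × 10^9 Hz.
Converting to MHz: f = 6589 MHz ≈ 6590 MHz.

6590 MHz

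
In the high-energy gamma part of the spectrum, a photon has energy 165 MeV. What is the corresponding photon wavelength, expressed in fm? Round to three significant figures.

First convert: E = 165 MeV = 2.6436 × 10^-11 J.
Apply λ = hc/E: λ = 7.514 × 10^-15 m.
Converting to fm: λ = 7.514 fm ≈ 7.51 fm.

7.51 fm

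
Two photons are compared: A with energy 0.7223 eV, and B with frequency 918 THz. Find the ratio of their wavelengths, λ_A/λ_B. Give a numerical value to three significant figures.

5.26

λ_A = 1.717e-6 m (from energy = 0.7223 eV, via λ = hc/E).
λ_B = 3.266e-7 m (from frequency = 918 THz, via λ = c/f).
Ratio = 1.717e-6 / 3.266e-7 = 5.26.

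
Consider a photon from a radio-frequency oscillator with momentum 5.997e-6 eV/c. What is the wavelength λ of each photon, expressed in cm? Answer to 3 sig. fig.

(h = 6.62607015e-34 J·s, c = 2.99792458e8 m/s, 1 eV = 1.602176634e-19 J.)
Convert to SI: p = 5.997e-6 eV/c = 3.2050e-33 kg·m/s.
For a photon λ = h/p, so λ = 0.2067 m.
Converting to cm: λ = 20.67 cm ≈ 20.7 cm.

20.7 cm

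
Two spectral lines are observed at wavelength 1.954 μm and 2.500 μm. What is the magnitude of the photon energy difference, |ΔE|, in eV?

Using E = hc/λ: E₁ = 1.0166 × 10^-19 J, E₂ = 7.9458 × 10^-20 J.
|ΔE| = |1.0166 × 10^-19 − 7.9458 × 10^-20| = 2.22 × 10^-20 J = 0.139 eV.

0.139 eV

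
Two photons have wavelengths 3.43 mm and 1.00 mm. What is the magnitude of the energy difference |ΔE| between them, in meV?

0.878 meV

Using E = hc/λ: E₁ = 5.791 × 10^-23 J, E₂ = 1.986 × 10^-22 J.
|ΔE| = |5.791 × 10^-23 − 1.986 × 10^-22| = 1.41 × 10^-22 J = 0.878 meV.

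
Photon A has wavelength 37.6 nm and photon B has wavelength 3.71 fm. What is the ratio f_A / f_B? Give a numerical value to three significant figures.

f_A = 7.973·10^15 Hz (from wavelength = 37.6 nm, via f = c/λ).
f_B = 8.081·10^22 Hz (from wavelength = 3.71 fm, via f = c/λ).
Ratio = 7.973·10^15 / 8.081·10^22 = 9.87·10^-8.

9.87·10^-8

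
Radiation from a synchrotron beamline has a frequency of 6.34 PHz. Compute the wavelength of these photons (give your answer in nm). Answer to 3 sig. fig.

(c = 2.99792458e8 m/s.)
In SI units: f = 6.34 PHz = 6.34e15 Hz.
For a photon λ = c/f, so λ = 4.729e-8 m.
Converting to nm: λ = 47.29 nm ≈ 47.3 nm.

47.3 nm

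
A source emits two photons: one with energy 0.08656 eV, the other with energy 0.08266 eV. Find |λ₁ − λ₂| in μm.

Using λ = hc/E: λ₁ = 1.4323·10^-5 m, λ₂ = 1.4999·10^-5 m.
|Δλ| = |1.4323·10^-5 − 1.4999·10^-5| = 6.76·10^-7 m = 0.676 μm.

0.676 μm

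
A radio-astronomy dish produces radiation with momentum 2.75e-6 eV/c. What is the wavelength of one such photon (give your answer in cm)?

45.1 cm

In SI units: p = 2.75e-6 eV/c = 1.4697e-33 kg·m/s.
Since λ = h/p for a photon, λ = 0.4509 m.
Converting to cm: λ = 45.09 cm ≈ 45.1 cm.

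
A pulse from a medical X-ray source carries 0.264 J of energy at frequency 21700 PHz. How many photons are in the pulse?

1.84 × 10^13 photons

Per-photon energy: E = 1.438 × 10^-14 J (from frequency = 21700 PHz).
N = E_total / E_photon = 0.264 J / 1.438 × 10^-14 J = 1.84 × 10^13.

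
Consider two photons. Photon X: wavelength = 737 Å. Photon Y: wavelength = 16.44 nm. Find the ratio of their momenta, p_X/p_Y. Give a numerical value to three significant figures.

p_X = 8.991e-27 kg·m/s (from wavelength = 737 Å, via p = h/λ).
p_Y = 4.030e-26 kg·m/s (from wavelength = 16.44 nm, via p = h/λ).
Ratio = 8.991e-27 / 4.030e-26 = 0.223.

0.223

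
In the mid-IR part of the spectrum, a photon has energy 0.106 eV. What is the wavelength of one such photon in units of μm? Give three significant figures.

11.7 μm

(h = 6.62607015·10^-34 J·s, c = 2.99792458·10^8 m/s, 1 eV = 1.602176634·10^-19 J.)
Convert to SI: E = 0.106 eV = 1.6983·10^-20 J.
The photon relation is λ = hc/E, giving λ = 1.170·10^-5 m.
Converting to μm: λ = 11.70 μm ≈ 11.7 μm.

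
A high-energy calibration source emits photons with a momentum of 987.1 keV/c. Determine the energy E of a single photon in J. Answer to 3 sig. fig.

Use c = 2.99792458 × 10^8 m/s, 1 eV = 1.602176634 × 10^-19 J.
In SI units: p = 987.1 keV/c = 5.2753 × 10^-22 kg·m/s.
For a photon E = pc, so E = 1.582 × 10^-13 J.
So E ≈ 1.58 × 10^-13 J.

1.58 × 10^-13 J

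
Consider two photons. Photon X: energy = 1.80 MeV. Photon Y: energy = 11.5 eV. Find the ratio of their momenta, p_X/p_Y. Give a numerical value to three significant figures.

p_X = 9.620 × 10^-22 kg·m/s (from energy = 1.80 MeV, via p = E/c).
p_Y = 6.146 × 10^-27 kg·m/s (from energy = 11.5 eV, via p = E/c).
Ratio = 9.620 × 10^-22 / 6.146 × 10^-27 = 1.57 × 10^5.

1.57 × 10^5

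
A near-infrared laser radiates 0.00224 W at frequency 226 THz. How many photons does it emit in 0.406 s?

6.07 × 10^15 photons

Total energy: E_total = P·t = 0.00224 × 0.406 = 9.094 × 10^-4 J.
Per-photon energy: E = 1.497 × 10^-19 J.
N = E_total / E_photon = 6.07 × 10^15.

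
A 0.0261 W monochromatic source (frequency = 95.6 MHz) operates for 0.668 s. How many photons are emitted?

Total energy: E_total = P·t = 0.0261 × 0.668 = 0.01743 J.
Per-photon energy: E = 6.335·10^-26 J.
N = E_total / E_photon = 2.75·10^23.

2.75·10^23 photons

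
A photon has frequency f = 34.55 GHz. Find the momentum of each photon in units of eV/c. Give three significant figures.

Use h = 6.62607015 × 10^-34 J·s, c = 2.99792458 × 10^8 m/s, 1 eV = 1.602176634 × 10^-19 J.
Convert to SI: f = 34.55 GHz = 3.455 × 10^10 Hz.
For a photon p = hf/c, so p = 7.636 × 10^-32 kg·m/s.
Converting to eV/c: p = 1.429 × 10^-4 eV/c ≈ 1.43 × 10^-4 eV/c.

1.43 × 10^-4 eV/c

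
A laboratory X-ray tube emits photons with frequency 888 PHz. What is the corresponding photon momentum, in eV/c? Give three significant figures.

Use h = 6.62607015 × 10^-34 J·s, c = 2.99792458 × 10^8 m/s, 1 eV = 1.602176634 × 10^-19 J.
Convert to SI: f = 888 PHz = 8.88 × 10^17 Hz.
The photon relation is p = hf/c, giving p = 1.963 × 10^-24 kg·m/s.
Converting to eV/c: p = 3672 eV/c ≈ 3670 eV/c.

3670 eV/c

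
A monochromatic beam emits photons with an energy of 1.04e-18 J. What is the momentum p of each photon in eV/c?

Use c = 2.99792458e8 m/s, 1 eV = 1.602176634e-19 J.
The photon relation is p = E/c, giving p = 3.469e-27 kg·m/s.
Converting to eV/c: p = 6.491 eV/c ≈ 6.49 eV/c.

6.49 eV/c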